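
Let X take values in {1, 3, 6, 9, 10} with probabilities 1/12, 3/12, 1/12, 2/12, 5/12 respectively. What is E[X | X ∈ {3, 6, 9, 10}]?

83/11

P(X ∈ {3, 6, 9, 10}) = 11/12.
Σ over the event: 3·1/4 + 6·1/12 + 9·1/6 + 10·5/12 = 83/12.
E[X | X ∈ {3, 6, 9, 10}] = (83/12) / (11/12) = 83/11.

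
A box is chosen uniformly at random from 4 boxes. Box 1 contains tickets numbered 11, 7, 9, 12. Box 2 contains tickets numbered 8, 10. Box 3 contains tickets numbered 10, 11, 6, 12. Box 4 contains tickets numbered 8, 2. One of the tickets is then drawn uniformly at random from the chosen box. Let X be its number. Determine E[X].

E[X | box 1] = (11+7+9+12)/4 = 39/4.
E[X | box 2] = (8+10)/2 = 9.
E[X | box 3] = (10+11+6+12)/4 = 39/4.
E[X | box 4] = (8+2)/2 = 5.
By the law of total expectation,
E[X] = (1/4)·(39/4) + (1/4)·(9) + (1/4)·(39/4) + (1/4)·(5) = 67/8.

67/8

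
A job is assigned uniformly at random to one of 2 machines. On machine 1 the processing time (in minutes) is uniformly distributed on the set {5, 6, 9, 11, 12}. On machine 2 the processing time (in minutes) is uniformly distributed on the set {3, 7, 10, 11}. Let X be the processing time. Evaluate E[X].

327/40

E[X | machine 1] = (5+6+9+11+12)/5 = 43/5.
E[X | machine 2] = (3+7+10+11)/4 = 31/4.
By the law of total expectation,
E[X] = (1/2)·(43/5) + (1/2)·(31/4) = 327/40.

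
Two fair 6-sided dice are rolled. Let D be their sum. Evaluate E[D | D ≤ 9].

94/15

P(D ≤ 9) = 5/6.
Σ over the event: 2·1/36 + 3·1/18 + 4·1/12 + 5·1/9 + 6·5/36 + 7·1/6 + 8·5/36 + 9·1/9 = 47/9.
E[D | D ≤ 9] = (47/9) / (5/6) = 94/15.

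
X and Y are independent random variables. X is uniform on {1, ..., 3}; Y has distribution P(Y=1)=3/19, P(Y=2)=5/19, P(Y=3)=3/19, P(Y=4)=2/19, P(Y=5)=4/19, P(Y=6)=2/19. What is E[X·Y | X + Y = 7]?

P(X + Y = 7) = 8/57.
Summing XY·P(x,y) over outcomes with X + Y = 7 gives 4/3.
E[X·Y | X + Y = 7] = (4/3) / (8/57) = 19/2.

19/2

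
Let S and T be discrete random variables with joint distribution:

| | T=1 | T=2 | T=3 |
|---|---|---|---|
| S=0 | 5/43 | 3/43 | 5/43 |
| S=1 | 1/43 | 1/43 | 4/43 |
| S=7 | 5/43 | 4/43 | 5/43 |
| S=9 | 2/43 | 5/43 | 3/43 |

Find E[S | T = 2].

P(T = 2) = 13/43.
Σ S·P over the event = 0·(3/43) + 1·(1/43) + 7·(4/43) + 9·(5/43) = 74/43.
E[S | T = 2] = (74/43) / (13/43) = 74/13.

74/13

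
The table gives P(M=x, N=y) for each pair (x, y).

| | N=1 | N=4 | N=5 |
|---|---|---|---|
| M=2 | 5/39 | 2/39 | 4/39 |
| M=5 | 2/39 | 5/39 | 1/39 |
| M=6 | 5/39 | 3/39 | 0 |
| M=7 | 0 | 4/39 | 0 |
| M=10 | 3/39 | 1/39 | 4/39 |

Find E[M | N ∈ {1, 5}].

P(N ∈ {1, 5}) = 8/13.
Σ M·P over the event = 2·(5/39) + 2·(4/39) + 5·(2/39) + 5·(1/39) + 6·(5/39) + 10·(3/39) + 10·(4/39) = 133/39.
E[M | N ∈ {1, 5}] = (133/39) / (8/13) = 133/24.

133/24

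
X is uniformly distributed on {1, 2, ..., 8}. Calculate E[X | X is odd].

Given X is odd, X is equally likely to be any of {1, 3, 5, 7}.
E[X | X is odd] = (1 + 3 + 5 + 7) / 4 = 4.

4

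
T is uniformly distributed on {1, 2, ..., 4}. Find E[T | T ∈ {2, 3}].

5/2

P(T ∈ {2, 3}) = 1/2.
Σ over the event: 2·1/4 + 3·1/4 = 5/4.
E[T | T ∈ {2, 3}] = (5/4) / (1/2) = 5/2.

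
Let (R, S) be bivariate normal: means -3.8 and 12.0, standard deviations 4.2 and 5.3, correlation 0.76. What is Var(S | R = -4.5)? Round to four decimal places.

Var(S | R=x) = (1 − ρ²)·σ_S².
Var(S | R=-4.5) = (5.3)²·(1 − (0.76)²) = 28.09·0.4224 = 11.8652.

11.8652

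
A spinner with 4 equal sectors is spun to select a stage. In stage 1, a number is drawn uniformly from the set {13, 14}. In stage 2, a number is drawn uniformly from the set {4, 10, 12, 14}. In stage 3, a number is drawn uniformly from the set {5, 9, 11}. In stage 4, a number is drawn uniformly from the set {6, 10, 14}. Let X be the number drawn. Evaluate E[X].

251/24

E[X | stage 1] = (13+14)/2 = 27/2.
E[X | stage 2] = (4+10+12+14)/4 = 10.
E[X | stage 3] = (5+9+11)/3 = 25/3.
E[X | stage 4] = (6+10+14)/3 = 10.
E[X] = (1/4)·(27/2) + (1/4)·(10) + (1/4)·(25/3) + (1/4)·(10) = 251/24.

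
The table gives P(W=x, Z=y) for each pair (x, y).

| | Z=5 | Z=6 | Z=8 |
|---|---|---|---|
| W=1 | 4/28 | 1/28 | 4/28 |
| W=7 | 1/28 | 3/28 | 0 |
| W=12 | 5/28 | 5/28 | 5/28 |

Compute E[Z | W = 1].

P(W = 1) = 9/28.
Summing Z·P(W=x,Z=y) over the conditioning event gives 29/14.
E[Z | W = 1] = (29/14) / (9/28) = 58/9.

58/9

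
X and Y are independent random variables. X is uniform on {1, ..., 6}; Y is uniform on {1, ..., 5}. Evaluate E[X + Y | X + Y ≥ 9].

29/3

P(X + Y ≥ 9) = 1/5.
Summing (X+Y)·P(x,y) over outcomes with X + Y ≥ 9 gives 29/15.
E[X + Y | X + Y ≥ 9] = (29/15) / (1/5) = 29/3.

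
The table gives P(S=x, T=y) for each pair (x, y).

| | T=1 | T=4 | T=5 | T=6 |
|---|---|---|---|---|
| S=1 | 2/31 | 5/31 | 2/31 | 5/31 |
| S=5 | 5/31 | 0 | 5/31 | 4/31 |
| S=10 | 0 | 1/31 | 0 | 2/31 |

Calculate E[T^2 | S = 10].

P(S = 10) = 3/31.
Σ T^2·P over the event = 16·(1/31) + 36·(2/31) = 88/31.
E[T^2 | S = 10] = (88/31) / (3/31) = 88/3.

88/3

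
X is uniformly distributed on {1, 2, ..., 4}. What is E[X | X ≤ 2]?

Given X ≤ 2, X is equally likely to be any of {1, 2}.
E[X | X ≤ 2] = (1 + 2) / 2 = 3/2.

3/2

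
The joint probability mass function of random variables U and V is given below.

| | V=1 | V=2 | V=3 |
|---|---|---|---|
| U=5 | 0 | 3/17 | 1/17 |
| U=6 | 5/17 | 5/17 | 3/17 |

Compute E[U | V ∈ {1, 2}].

75/13

P(V ∈ {1, 2}) = 13/17.
Σ U·P over the event = 5·(3/17) + 6·(5/17) + 6·(5/17) = 75/17.
E[U | V ∈ {1, 2}] = (75/17) / (13/17) = 75/13.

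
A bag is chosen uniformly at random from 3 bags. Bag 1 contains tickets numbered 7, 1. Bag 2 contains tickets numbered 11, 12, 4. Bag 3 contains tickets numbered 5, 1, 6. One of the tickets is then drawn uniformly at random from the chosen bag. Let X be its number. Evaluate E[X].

E[X | bag 1] = (7+1)/2 = 4.
E[X | bag 2] = (11+12+4)/3 = 9.
E[X | bag 3] = (5+1+6)/3 = 4.
E[X] = (1/3)·(4) + (1/3)·(9) + (1/3)·(4) = 17/3.

17/3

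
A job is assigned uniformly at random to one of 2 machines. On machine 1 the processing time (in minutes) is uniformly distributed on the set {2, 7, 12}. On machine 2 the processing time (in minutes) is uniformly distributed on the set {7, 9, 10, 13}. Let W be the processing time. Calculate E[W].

E[W | machine 1] = (2+7+12)/3 = 7.
E[W | machine 2] = (7+9+10+13)/4 = 39/4.
E[W] = (1/2)·(7) + (1/2)·(39/4) = 67/8.

67/8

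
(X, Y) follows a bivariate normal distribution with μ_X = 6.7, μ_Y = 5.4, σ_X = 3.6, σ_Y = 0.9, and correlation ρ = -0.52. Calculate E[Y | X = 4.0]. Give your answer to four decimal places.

5.7510

For a bivariate normal, E[Y | X=x] = μ_Y + ρ·(σ_Y/σ_X)·(x − μ_X).
E[Y | X=4.0] = 5.4 + (-0.52)·(0.9/3.6)·(4.0 − (6.7)) = 5.4 + (-0.13)·(-2.7) = 5.7510.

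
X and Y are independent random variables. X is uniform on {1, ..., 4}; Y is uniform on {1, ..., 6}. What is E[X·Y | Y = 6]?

Outcomes with Y = 6: (1,6), (2,6), (3,6), (4,6), each with probability 1/24.
E[X·Y | Y = 6] = (6 + 12 + 18 + 24) / 4 = 15.

15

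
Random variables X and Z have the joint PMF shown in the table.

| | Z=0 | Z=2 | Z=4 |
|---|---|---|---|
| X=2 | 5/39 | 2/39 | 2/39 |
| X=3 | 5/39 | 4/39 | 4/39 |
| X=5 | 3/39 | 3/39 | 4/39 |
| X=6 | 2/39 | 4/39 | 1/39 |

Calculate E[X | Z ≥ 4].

P(Z ≥ 4) = 11/39.
Σ X·P over the event = 2·(2/39) + 3·(4/39) + 5·(4/39) + 6·(1/39) = 14/13.
E[X | Z ≥ 4] = (14/13) / (11/39) = 42/11.

42/11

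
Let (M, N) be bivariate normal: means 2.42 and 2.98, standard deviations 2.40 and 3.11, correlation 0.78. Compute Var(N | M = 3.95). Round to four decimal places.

Var(N | M=x) = (1 − ρ²)·σ_N².
Var(N | M=3.95) = (3.11)²·(1 − (0.78)²) = 9.6721·0.3916 = 3.7876.

3.7876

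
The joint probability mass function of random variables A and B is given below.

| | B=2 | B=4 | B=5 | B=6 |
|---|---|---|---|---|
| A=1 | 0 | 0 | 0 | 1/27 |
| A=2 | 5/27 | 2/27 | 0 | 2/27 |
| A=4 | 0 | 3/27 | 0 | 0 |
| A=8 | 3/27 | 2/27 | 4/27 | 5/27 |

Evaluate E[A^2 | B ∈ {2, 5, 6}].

P(B ∈ {2, 5, 6}) = 20/27.
Σ A^2·P over the event = 1·(1/27) + 4·(5/27) + 4·(2/27) + 64·(3/27) + 64·(4/27) + 64·(5/27) = 797/27.
E[A^2 | B ∈ {2, 5, 6}] = (797/27) / (20/27) = 797/20.

797/20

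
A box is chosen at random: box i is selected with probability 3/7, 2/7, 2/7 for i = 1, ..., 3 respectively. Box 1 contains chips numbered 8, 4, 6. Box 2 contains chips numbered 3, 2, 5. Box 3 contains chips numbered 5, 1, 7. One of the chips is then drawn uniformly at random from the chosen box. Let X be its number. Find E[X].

100/21

E[X | box 1] = (8+4+6)/3 = 6.
E[X | box 2] = (3+2+5)/3 = 10/3.
E[X | box 3] = (5+1+7)/3 = 13/3.
E[X] = (3/7)·(6) + (2/7)·(10/3) + (2/7)·(13/3) = 100/21.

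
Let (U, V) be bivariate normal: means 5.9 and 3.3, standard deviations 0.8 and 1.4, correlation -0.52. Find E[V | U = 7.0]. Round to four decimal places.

2.2990

The regression of V on U has slope ρ·σ_V/σ_U and passes through (μ_U, μ_V).
E[V | U=7.0] = 3.3 + (-0.52)·(1.4/0.8)·(7.0 − (5.9)) = 3.3 + (-0.91)·(1.1) = 2.2990.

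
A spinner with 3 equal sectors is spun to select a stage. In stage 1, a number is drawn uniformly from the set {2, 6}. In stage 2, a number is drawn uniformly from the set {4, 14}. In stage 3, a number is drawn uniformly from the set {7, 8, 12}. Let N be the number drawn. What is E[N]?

22/3

E[N | stage 1] = (2+6)/2 = 4.
E[N | stage 2] = (4+14)/2 = 9.
E[N | stage 3] = (7+8+12)/3 = 9.
By the law of total expectation,
E[N] = (1/3)·(4) + (1/3)·(9) + (1/3)·(9) = 22/3.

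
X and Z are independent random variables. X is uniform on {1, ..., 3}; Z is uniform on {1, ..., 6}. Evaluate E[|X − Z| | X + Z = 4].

4/3

Outcomes with X + Z = 4: (1,3), (2,2), (3,1), each with probability 1/18.
E[|X − Z| | X + Z = 4] = (2 + 0 + 2) / 3 = 4/3.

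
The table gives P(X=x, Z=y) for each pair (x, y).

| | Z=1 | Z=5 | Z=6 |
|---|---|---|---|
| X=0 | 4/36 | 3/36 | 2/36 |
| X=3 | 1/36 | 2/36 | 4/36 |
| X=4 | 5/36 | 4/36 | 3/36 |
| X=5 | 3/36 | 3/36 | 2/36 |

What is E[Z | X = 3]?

5

P(X = 3) = 7/36.
Σ Z·P over the event = 1·(1/36) + 5·(2/36) + 6·(4/36) = 35/36.
E[Z | X = 3] = (35/36) / (7/36) = 5.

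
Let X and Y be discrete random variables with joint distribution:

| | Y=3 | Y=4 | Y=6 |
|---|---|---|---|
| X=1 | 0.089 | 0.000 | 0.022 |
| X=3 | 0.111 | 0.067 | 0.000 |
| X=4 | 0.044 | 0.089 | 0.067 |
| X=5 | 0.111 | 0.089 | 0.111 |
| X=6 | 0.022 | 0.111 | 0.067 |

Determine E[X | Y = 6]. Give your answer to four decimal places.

P(Y = 6) = 0.267.
Σ X·P over the event = 1·(0.022) + 4·(0.067) + 5·(0.111) + 6·(0.067) = 1.247.
E[X | Y = 6] = (1.247) / (0.267) = 4.6704.

4.6704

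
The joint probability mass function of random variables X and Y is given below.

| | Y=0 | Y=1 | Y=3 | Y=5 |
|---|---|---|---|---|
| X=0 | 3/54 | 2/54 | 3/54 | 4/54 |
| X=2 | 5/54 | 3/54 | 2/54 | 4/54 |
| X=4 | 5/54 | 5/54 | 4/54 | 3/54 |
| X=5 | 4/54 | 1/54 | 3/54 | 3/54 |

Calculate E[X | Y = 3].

35/12

P(Y = 3) = 2/9.
Summing X·P(X=x,Y=y) over the conditioning event gives 35/54.
E[X | Y = 3] = (35/54) / (2/9) = 35/12.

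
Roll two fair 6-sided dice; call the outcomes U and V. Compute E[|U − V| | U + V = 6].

Outcomes with U + V = 6: (1,5), (2,4), (3,3), (4,2), (5,1), each with probability 1/36.
E[|U − V| | U + V = 6] = (4 + 2 + 0 + 2 + 4) / 5 = 12/5.

12/5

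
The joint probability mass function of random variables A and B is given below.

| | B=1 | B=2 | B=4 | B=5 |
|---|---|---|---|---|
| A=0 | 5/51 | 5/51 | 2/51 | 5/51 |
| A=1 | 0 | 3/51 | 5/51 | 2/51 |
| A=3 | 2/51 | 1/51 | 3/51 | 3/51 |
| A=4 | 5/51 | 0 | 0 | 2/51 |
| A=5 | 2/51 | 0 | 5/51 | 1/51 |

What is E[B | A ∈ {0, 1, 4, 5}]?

P(A ∈ {0, 1, 4, 5}) = 14/17.
Summing B·P(A=x,B=y) over the conditioning event gives 42/17.
E[B | A ∈ {0, 1, 4, 5}] = (42/17) / (14/17) = 3.

3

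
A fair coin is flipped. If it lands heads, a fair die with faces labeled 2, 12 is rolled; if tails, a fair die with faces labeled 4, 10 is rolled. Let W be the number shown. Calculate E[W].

E[W | heads] = (2+12)/2 = 7.
E[W | tails] = (4+10)/2 = 7.
E[W] = (1/2)·(7) + (1/2)·(7) = 7.

7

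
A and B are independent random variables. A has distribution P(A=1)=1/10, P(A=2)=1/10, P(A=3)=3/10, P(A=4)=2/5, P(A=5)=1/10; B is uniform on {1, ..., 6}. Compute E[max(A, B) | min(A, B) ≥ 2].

67/15

P(min(A, B) ≥ 2) = 3/4.
Summing max(A,B)·P(x,y) over outcomes with min(A, B) ≥ 2 gives 67/20.
E[max(A, B) | min(A, B) ≥ 2] = (67/20) / (3/4) = 67/15.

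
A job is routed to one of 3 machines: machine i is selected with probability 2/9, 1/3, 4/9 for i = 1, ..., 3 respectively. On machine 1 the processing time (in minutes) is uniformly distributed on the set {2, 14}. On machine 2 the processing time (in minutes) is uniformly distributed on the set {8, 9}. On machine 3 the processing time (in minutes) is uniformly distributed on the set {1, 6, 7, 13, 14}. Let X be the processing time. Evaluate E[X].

743/90

E[X | machine 1] = (2+14)/2 = 8.
E[X | machine 2] = (8+9)/2 = 17/2.
E[X | machine 3] = (1+6+7+13+14)/5 = 41/5.
By the law of total expectation,
E[X] = (2/9)·(8) + (1/3)·(17/2) + (4/9)·(41/5) = 743/90.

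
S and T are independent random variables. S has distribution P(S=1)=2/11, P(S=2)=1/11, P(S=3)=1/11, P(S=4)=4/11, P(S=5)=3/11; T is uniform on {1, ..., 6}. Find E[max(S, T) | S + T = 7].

P(S + T = 7) = 1/6.
Summing max(S,T)·P(x,y) over outcomes with S + T = 7 gives 26/33.
E[max(S, T) | S + T = 7] = (26/33) / (1/6) = 52/11.

52/11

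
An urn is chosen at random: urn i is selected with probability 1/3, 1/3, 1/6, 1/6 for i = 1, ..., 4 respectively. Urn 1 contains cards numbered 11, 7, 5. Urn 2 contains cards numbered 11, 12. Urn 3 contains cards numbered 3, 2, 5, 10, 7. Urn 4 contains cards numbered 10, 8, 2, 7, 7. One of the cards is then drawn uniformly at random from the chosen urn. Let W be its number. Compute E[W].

379/45

E[W | urn 1] = (11+7+5)/3 = 23/3.
E[W | urn 2] = (11+12)/2 = 23/2.
E[W | urn 3] = (3+2+5+10+7)/5 = 27/5.
E[W | urn 4] = (10+8+2+7+7)/5 = 34/5.
By the law of total expectation,
E[W] = (1/3)·(23/3) + (1/3)·(23/2) + (1/6)·(27/5) + (1/6)·(34/5) = 379/45.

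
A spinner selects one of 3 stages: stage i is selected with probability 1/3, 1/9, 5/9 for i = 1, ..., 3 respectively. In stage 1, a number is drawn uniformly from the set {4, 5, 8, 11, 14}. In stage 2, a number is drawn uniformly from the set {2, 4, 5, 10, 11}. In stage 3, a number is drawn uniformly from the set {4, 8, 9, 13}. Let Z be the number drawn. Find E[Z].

E[Z | stage 1] = (4+5+8+11+14)/5 = 42/5.
E[Z | stage 2] = (2+4+5+10+11)/5 = 32/5.
E[Z | stage 3] = (4+8+9+13)/4 = 17/2.
By the law of total expectation,
E[Z] = (1/3)·(42/5) + (1/9)·(32/5) + (5/9)·(17/2) = 247/30.

247/30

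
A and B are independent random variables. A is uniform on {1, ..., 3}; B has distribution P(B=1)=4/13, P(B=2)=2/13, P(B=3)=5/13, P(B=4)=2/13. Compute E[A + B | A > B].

19/5

P(A > B) = 10/39.
Summing (A+B)·P(x,y) over outcomes with A > B gives 38/39.
E[A + B | A > B] = (38/39) / (10/39) = 19/5.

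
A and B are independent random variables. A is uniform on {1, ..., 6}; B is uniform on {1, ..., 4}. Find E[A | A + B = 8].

P(A + B = 8) = 1/8.
Summing A·P(x,y) over outcomes with A + B = 8 gives 5/8.
E[A | A + B = 8] = (5/8) / (1/8) = 5.

5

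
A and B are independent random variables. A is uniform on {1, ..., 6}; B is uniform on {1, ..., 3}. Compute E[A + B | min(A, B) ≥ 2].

13/2

Outcomes with min(A, B) ≥ 2: (2,2), (2,3), (3,2), (3,3), (4,2), (4,3), (5,2), (5,3), (6,2), (6,3), each with probability 1/18.
E[A + B | min(A, B) ≥ 2] = (4 + 5 + 5 + 6 + 6 + 7 + 7 + 8 + 8 + 9) / 10 = 13/2.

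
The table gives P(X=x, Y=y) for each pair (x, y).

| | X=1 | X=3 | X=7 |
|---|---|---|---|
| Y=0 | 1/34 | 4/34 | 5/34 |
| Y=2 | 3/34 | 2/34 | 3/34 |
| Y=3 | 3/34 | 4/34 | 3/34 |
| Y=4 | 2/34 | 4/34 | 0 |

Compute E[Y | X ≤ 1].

23/9

P(X ≤ 1) = 9/34.
Σ Y·P over the event = 0·(1/34) + 2·(3/34) + 3·(3/34) + 4·(2/34) = 23/34.
E[Y | X ≤ 1] = (23/34) / (9/34) = 23/9.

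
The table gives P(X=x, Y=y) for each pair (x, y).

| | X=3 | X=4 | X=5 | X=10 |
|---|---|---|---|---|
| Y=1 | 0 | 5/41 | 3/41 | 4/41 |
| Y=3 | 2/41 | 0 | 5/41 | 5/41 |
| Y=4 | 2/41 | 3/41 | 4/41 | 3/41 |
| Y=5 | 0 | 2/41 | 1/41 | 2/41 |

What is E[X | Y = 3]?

P(Y = 3) = 12/41.
Summing X·P(X=x,Y=y) over the conditioning event gives 81/41.
E[X | Y = 3] = (81/41) / (12/41) = 27/4.

27/4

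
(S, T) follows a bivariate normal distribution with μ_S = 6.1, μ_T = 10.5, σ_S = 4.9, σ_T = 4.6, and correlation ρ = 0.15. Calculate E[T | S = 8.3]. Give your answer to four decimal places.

10.8098

For a bivariate normal, E[T | S=x] = μ_T + ρ·(σ_T/σ_S)·(x − μ_S).
E[T | S=8.3] = 10.5 + (0.15)·(4.6/4.9)·(8.3 − (6.1)) = 10.5 + (0.14082)·(2.2) = 10.8098.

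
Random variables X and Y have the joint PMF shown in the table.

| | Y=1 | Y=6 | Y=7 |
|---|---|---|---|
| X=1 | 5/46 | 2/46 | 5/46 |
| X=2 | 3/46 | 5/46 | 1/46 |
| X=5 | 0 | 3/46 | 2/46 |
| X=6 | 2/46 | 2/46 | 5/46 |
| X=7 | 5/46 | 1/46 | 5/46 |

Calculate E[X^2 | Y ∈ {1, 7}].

P(Y ∈ {1, 7}) = 33/46.
Summing X^2·P(X=x,Y=y) over the conditioning event gives 409/23.
E[X^2 | Y ∈ {1, 7}] = (409/23) / (33/46) = 818/33.

818/33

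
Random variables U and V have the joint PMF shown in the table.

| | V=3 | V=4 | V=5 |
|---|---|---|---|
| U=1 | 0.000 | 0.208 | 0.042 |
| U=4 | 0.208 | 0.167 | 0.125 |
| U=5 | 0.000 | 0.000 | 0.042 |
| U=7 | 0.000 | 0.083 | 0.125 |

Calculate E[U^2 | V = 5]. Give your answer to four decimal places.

27.5958

P(V = 5) = 0.334.
Σ U^2·P over the event = 1·(0.042) + 16·(0.125) + 25·(0.042) + 49·(0.125) = 9.217.
E[U^2 | V = 5] = (9.217) / (0.334) = 27.5958.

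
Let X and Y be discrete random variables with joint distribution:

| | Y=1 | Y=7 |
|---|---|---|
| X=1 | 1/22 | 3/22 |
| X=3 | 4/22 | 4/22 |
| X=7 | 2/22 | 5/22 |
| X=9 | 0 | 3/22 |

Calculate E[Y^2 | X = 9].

49

P(X = 9) = 3/22.
Σ Y^2·P over the event = 49·(3/22) = 147/22.
E[Y^2 | X = 9] = (147/22) / (3/22) = 49.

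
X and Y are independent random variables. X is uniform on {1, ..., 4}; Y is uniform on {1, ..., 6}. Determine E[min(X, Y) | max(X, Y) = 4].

Outcomes with max(X, Y) = 4: (1,4), (2,4), (3,4), (4,1), (4,2), (4,3), (4,4), each with probability 1/24.
E[min(X, Y) | max(X, Y) = 4] = (1 + 2 + 3 + 1 + 2 + 3 + 4) / 7 = 16/7.

16/7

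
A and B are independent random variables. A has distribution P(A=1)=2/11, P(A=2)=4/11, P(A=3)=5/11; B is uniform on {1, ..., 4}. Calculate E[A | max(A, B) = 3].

55/21

P(max(A, B) = 3) = 21/44.
Summing A·P(x,y) over outcomes with max(A, B) = 3 gives 5/4.
E[A | max(A, B) = 3] = (5/4) / (21/44) = 55/21.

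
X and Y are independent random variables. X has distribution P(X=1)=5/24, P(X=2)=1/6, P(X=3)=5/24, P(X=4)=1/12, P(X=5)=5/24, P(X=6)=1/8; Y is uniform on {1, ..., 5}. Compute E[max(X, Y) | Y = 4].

P(Y = 4) = 1/5.
Summing max(X,Y)·P(x,y) over outcomes with Y = 4 gives 107/120.
E[max(X, Y) | Y = 4] = (107/120) / (1/5) = 107/24.

107/24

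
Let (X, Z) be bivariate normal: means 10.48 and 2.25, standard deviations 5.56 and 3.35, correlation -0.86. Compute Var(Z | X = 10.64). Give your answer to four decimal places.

2.9223

For a bivariate normal, Var(Z | X=x) = σ_Z²(1 − ρ²).
Var(Z | X=10.64) = (3.35)²·(1 − (-0.86)²) = 11.2225·0.2604 = 2.9223.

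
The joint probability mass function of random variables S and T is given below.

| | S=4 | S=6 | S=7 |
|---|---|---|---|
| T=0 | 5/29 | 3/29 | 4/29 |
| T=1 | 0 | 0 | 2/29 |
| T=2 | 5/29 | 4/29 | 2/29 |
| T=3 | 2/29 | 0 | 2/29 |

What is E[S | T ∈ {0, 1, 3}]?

17/3

P(T ∈ {0, 1, 3}) = 18/29.
Summing S·P(S=x,T=y) over the conditioning event gives 102/29.
E[S | T ∈ {0, 1, 3}] = (102/29) / (18/29) = 17/3.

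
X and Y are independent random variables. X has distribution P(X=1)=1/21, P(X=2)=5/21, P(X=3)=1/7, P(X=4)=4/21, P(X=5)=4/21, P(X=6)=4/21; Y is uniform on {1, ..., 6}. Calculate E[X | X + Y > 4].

P(X + Y > 4) = 55/63.
Summing X·P(x,y) over outcomes with X + Y > 4 gives 32/9.
E[X | X + Y > 4] = (32/9) / (55/63) = 224/55.

224/55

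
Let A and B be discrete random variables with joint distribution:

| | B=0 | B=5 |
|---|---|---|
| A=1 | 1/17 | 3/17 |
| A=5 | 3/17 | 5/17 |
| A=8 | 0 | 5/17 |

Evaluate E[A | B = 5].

68/13

P(B = 5) = 13/17.
Σ A·P over the event = 1·(3/17) + 5·(5/17) + 8·(5/17) = 4.
E[A | B = 5] = (4) / (13/17) = 68/13.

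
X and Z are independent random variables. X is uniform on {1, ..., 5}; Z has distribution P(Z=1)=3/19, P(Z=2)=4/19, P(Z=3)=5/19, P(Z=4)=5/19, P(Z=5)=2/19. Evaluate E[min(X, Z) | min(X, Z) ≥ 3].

P(min(X, Z) ≥ 3) = 36/95.
Summing min(X,Z)·P(x,y) over outcomes with min(X, Z) ≥ 3 gives 124/95.
E[min(X, Z) | min(X, Z) ≥ 3] = (124/95) / (36/95) = 31/9.

31/9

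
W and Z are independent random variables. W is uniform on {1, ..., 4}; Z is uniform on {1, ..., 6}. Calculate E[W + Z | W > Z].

5

Outcomes with W > Z: (2,1), (3,1), (3,2), (4,1), (4,2), (4,3), each with probability 1/24.
E[W + Z | W > Z] = (3 + 4 + 5 + 5 + 6 + 7) / 6 = 5.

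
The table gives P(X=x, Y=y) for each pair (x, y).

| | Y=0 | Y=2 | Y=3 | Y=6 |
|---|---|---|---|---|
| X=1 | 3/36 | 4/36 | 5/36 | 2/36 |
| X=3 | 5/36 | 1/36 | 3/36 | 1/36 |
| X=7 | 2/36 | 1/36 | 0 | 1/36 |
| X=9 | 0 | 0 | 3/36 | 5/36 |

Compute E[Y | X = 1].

P(X = 1) = 7/18.
Σ Y·P over the event = 0·(3/36) + 2·(4/36) + 3·(5/36) + 6·(2/36) = 35/36.
E[Y | X = 1] = (35/36) / (7/18) = 5/2.

5/2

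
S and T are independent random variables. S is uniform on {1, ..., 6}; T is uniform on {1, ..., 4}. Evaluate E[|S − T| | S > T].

17/7

P(S > T) = 7/12.
Summing |S−T|·P(x,y) over outcomes with S > T gives 17/12.
E[|S − T| | S > T] = (17/12) / (7/12) = 17/7.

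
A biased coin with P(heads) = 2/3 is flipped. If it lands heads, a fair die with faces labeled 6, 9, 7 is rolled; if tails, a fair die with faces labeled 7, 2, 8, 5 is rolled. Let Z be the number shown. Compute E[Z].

E[Z | heads] = (6+9+7)/3 = 22/3.
E[Z | tails] = (7+2+8+5)/4 = 11/2.
E[Z] = (2/3)·(22/3) + (1/3)·(11/2) = 121/18.

121/18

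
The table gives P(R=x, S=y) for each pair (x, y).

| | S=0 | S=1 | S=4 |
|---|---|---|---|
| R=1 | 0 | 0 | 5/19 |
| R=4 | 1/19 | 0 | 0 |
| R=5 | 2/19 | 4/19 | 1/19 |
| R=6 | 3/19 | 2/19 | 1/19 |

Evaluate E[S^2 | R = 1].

16

P(R = 1) = 5/19.
Σ S^2·P over the event = 16·(5/19) = 80/19.
E[S^2 | R = 1] = (80/19) / (5/19) = 16.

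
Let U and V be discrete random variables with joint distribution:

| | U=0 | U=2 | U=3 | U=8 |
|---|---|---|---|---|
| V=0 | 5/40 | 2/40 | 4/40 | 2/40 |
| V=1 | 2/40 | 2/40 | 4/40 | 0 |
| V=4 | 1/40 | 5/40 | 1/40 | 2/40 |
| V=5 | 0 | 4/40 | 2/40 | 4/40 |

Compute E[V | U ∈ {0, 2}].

P(U ∈ {0, 2}) = 21/40.
Summing V·P(U=x,V=y) over the conditioning event gives 6/5.
E[V | U ∈ {0, 2}] = (6/5) / (21/40) = 16/7.

16/7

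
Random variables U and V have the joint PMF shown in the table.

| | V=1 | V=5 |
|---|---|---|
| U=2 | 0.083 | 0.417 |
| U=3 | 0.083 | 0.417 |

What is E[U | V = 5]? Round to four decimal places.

P(V = 5) = 0.834.
Σ U·P over the event = 2·(0.417) + 3·(0.417) = 2.085.
E[U | V = 5] = (2.085) / (0.834) = 2.5000.

2.5000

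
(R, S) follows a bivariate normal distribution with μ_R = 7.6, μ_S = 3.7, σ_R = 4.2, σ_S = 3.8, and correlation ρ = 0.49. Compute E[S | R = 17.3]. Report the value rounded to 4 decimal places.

8.0003

For a bivariate normal, E[S | R=x] = μ_S + ρ·(σ_S/σ_R)·(x − μ_R).
E[S | R=17.3] = 3.7 + (0.49)·(3.8/4.2)·(17.3 − (7.6)) = 3.7 + (0.44333)·(9.7) = 8.0003.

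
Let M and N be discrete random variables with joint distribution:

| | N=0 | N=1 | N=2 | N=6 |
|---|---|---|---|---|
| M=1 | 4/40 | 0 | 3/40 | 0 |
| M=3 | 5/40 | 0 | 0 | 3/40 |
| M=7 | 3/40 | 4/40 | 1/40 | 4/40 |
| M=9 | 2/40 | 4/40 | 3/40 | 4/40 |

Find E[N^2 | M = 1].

P(M = 1) = 7/40.
Σ N^2·P over the event = 0·(4/40) + 4·(3/40) = 3/10.
E[N^2 | M = 1] = (3/10) / (7/40) = 12/7.

12/7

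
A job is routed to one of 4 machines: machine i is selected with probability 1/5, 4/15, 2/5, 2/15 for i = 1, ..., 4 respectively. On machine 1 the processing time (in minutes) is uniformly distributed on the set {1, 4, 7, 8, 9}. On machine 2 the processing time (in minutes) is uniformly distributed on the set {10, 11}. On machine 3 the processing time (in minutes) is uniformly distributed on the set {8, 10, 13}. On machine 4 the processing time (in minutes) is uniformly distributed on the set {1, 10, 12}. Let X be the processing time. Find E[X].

E[X | machine 1] = (1+4+7+8+9)/5 = 29/5.
E[X | machine 2] = (10+11)/2 = 21/2.
E[X | machine 3] = (8+10+13)/3 = 31/3.
E[X | machine 4] = (1+10+12)/3 = 23/3.
E[X] = (1/5)·(29/5) + (4/15)·(21/2) + (2/5)·(31/3) + (2/15)·(23/3) = 2051/225.

2051/225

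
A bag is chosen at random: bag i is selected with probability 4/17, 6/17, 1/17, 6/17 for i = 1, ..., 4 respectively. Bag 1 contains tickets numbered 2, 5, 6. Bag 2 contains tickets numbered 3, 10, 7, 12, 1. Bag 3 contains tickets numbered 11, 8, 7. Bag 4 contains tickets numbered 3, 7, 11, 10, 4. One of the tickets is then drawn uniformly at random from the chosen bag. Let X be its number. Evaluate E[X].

E[X | bag 1] = (2+5+6)/3 = 13/3.
E[X | bag 2] = (3+10+7+12+1)/5 = 33/5.
E[X | bag 3] = (11+8+7)/3 = 26/3.
E[X | bag 4] = (3+7+11+10+4)/5 = 7.
E[X] = (4/17)·(13/3) + (6/17)·(33/5) + (1/17)·(26/3) + (6/17)·(7) = 538/85.

538/85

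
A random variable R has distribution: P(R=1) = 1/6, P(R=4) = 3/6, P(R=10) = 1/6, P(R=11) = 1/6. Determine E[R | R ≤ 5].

13/4

P(R ≤ 5) = 2/3.
Σ over the event: 1·1/6 + 4·1/2 = 13/6.
E[R | R ≤ 5] = (13/6) / (2/3) = 13/4.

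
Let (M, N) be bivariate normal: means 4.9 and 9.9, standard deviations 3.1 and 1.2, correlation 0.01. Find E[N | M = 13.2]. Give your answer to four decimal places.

9.9321

The regression of N on M has slope ρ·σ_N/σ_M and passes through (μ_M, μ_N).
E[N | M=13.2] = 9.9 + (0.01)·(1.2/3.1)·(13.2 − (4.9)) = 9.9 + (0.003871)·(8.3) = 9.9321.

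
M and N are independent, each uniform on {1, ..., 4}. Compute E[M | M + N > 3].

36/13

P(M + N > 3) = 13/16.
Summing M·P(x,y) over outcomes with M + N > 3 gives 9/4.
E[M | M + N > 3] = (9/4) / (13/16) = 36/13.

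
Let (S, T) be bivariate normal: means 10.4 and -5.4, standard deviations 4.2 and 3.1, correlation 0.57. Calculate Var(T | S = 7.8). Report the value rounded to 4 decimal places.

6.4877

For a bivariate normal, Var(T | S=x) = σ_T²(1 − ρ²).
Var(T | S=7.8) = (3.1)²·(1 − (0.57)²) = 9.61·0.6751 = 6.4877.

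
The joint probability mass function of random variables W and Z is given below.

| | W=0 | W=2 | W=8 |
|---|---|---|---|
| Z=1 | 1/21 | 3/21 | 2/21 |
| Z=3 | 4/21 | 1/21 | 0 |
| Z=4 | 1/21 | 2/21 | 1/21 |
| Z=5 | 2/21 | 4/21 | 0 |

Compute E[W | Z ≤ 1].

11/3

P(Z ≤ 1) = 2/7.
Summing W·P(W=x,Z=y) over the conditioning event gives 22/21.
E[W | Z ≤ 1] = (22/21) / (2/7) = 11/3.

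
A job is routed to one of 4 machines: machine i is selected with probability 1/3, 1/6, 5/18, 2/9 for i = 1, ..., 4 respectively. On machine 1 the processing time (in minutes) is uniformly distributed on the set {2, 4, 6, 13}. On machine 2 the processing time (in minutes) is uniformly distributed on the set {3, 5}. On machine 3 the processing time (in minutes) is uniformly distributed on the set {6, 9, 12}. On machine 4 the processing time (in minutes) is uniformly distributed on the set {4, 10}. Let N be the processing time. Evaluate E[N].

245/36

E[N | machine 1] = (2+4+6+13)/4 = 25/4.
E[N | machine 2] = (3+5)/2 = 4.
E[N | machine 3] = (6+9+12)/3 = 9.
E[N | machine 4] = (4+10)/2 = 7.
By the law of total expectation,
E[N] = (1/3)·(25/4) + (1/6)·(4) + (5/18)·(9) + (2/9)·(7) = 245/36.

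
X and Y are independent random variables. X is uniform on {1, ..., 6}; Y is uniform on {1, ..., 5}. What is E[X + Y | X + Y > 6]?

25/3

P(X + Y > 6) = 1/2.
Summing (X+Y)·P(x,y) over outcomes with X + Y > 6 gives 25/6.
E[X + Y | X + Y > 6] = (25/6) / (1/2) = 25/3.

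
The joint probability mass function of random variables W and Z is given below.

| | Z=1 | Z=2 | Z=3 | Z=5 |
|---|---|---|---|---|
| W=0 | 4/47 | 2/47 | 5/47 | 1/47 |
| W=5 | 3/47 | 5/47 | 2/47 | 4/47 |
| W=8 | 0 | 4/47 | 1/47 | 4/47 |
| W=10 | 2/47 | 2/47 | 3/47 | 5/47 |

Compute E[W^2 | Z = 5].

428/7

P(Z = 5) = 14/47.
Σ W^2·P over the event = 0·(1/47) + 25·(4/47) + 64·(4/47) + 100·(5/47) = 856/47.
E[W^2 | Z = 5] = (856/47) / (14/47) = 428/7.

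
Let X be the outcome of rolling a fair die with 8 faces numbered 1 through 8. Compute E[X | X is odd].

Given X is odd, X is equally likely to be any of {1, 3, 5, 7}.
E[X | X is odd] = (1 + 3 + 5 + 7) / 4 = 4.

4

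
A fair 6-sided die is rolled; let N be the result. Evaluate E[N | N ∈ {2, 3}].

P(N ∈ {2, 3}) = 1/3.
Σ over the event: 2·1/6 + 3·1/6 = 5/6.
E[N | N ∈ {2, 3}] = (5/6) / (1/3) = 5/2.

5/2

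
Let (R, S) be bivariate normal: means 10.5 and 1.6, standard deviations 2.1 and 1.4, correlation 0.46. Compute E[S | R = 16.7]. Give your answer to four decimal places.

3.5013

For a bivariate normal, E[S | R=x] = μ_S + ρ·(σ_S/σ_R)·(x − μ_R).
E[S | R=16.7] = 1.6 + (0.46)·(1.4/2.1)·(16.7 − (10.5)) = 1.6 + (0.306667)·(6.2) = 3.5013.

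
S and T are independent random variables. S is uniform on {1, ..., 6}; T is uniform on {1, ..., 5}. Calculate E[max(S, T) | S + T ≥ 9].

11/2

P(S + T ≥ 9) = 1/5.
Summing max(S,T)·P(x,y) over outcomes with S + T ≥ 9 gives 11/10.
E[max(S, T) | S + T ≥ 9] = (11/10) / (1/5) = 11/2.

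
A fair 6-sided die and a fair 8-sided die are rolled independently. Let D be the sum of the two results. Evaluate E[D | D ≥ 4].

376/45

P(D ≥ 4) = 15/16.
E[D | D ≥ 4] = (47/6) / (15/16) = 376/45.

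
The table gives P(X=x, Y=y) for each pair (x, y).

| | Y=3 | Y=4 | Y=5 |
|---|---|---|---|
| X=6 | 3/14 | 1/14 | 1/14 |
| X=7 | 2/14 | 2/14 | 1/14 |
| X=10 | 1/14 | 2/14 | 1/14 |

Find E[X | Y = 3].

P(Y = 3) = 3/7.
Σ X·P over the event = 6·(3/14) + 7·(2/14) + 10·(1/14) = 3.
E[X | Y = 3] = (3) / (3/7) = 7.

7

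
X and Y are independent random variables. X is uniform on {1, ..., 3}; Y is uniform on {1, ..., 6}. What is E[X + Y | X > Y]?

P(X > Y) = 1/6.
Summing (X+Y)·P(x,y) over outcomes with X > Y gives 2/3.
E[X + Y | X > Y] = (2/3) / (1/6) = 4.

4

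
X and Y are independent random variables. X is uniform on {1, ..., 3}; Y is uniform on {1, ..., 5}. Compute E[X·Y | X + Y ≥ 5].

Outcomes with X + Y ≥ 5: (1,4), (1,5), (2,3), (2,4), (2,5), (3,2), (3,3), (3,4), (3,5), each with probability 1/15.
E[X·Y | X + Y ≥ 5] = (4 + 5 + 6 + 8 + 10 + 6 + 9 + 12 + 15) / 9 = 25/3.

25/3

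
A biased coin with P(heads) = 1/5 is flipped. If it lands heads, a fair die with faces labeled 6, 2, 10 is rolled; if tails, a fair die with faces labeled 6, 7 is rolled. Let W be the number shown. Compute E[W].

32/5

E[W | heads] = (6+2+10)/3 = 6.
E[W | tails] = (6+7)/2 = 13/2.
By the law of total expectation,
E[W] = (1/5)·(6) + (4/5)·(13/2) = 32/5.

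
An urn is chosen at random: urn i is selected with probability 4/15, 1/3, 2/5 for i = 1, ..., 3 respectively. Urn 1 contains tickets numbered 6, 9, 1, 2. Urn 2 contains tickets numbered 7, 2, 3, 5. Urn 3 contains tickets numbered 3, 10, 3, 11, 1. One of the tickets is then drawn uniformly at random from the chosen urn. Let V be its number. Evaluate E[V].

E[V | urn 1] = (6+9+1+2)/4 = 9/2.
E[V | urn 2] = (7+2+3+5)/4 = 17/4.
E[V | urn 3] = (3+10+3+11+1)/5 = 28/5.
E[V] = (4/15)·(9/2) + (1/3)·(17/4) + (2/5)·(28/5) = 1457/300.

1457/300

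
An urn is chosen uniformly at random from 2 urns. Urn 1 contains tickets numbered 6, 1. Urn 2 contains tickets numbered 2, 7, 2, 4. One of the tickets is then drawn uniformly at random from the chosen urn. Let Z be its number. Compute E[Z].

29/8

E[Z | urn 1] = (6+1)/2 = 7/2.
E[Z | urn 2] = (2+7+2+4)/4 = 15/4.
By the law of total expectation,
E[Z] = (1/2)·(7/2) + (1/2)·(15/4) = 29/8.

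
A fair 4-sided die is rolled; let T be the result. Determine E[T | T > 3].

4

Given T > 3, T is equally likely to be any of {4}.
E[T | T > 3] = (4) / 1 = 4.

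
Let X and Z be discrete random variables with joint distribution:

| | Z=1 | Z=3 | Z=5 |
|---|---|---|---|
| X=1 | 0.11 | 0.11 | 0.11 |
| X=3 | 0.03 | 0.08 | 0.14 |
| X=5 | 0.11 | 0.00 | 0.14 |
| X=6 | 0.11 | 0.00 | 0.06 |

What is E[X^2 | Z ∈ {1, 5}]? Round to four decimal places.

P(Z ∈ {1, 5}) = 0.81.
Summing X^2·P(X=x,Z=y) over the conditioning event gives 14.12.
E[X^2 | Z ∈ {1, 5}] = (14.12) / (0.81) = 17.4321.

17.4321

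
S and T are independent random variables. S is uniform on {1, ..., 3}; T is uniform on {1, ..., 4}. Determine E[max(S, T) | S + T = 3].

Outcomes with S + T = 3: (1,2), (2,1), each with probability 1/12.
E[max(S, T) | S + T = 3] = (2 + 2) / 2 = 2.

2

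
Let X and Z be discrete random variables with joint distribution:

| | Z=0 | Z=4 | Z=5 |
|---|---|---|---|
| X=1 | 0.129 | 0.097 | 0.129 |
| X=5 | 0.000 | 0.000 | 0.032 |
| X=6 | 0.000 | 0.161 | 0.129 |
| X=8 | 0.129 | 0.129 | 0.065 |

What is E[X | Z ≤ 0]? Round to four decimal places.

P(Z ≤ 0) = 0.258.
Σ X·P over the event = 1·(0.129) + 8·(0.129) = 1.161.
E[X | Z ≤ 0] = (1.161) / (0.258) = 4.5000.

4.5000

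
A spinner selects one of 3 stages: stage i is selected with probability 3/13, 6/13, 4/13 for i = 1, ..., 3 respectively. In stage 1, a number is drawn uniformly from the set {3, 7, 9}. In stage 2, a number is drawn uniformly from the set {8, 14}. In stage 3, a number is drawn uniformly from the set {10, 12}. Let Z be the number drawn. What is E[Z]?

E[Z | stage 1] = (3+7+9)/3 = 19/3.
E[Z | stage 2] = (8+14)/2 = 11.
E[Z | stage 3] = (10+12)/2 = 11.
E[Z] = (3/13)·(19/3) + (6/13)·(11) + (4/13)·(11) = 129/13.

129/13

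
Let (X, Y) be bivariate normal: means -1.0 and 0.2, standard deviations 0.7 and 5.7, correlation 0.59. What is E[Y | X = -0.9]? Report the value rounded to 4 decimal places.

0.6804

The regression of Y on X has slope ρ·σ_Y/σ_X and passes through (μ_X, μ_Y).
E[Y | X=-0.9] = 0.2 + (0.59)·(5.7/0.7)·(-0.9 − (-1.0)) = 0.2 + (4.8043)·(0.1) = 0.6804.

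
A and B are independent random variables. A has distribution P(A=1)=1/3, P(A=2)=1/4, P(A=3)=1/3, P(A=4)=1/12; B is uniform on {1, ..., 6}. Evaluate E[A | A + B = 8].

P(A + B = 8) = 1/9.
Summing A·P(x,y) over outcomes with A + B = 8 gives 11/36.
E[A | A + B = 8] = (11/36) / (1/9) = 11/4.

11/4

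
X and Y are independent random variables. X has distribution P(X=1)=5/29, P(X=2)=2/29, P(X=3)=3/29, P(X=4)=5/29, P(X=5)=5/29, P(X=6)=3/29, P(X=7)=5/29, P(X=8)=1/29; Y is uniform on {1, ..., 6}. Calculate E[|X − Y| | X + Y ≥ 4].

197/81

P(X + Y ≥ 4) = 27/29.
Summing |X−Y|·P(x,y) over outcomes with X + Y ≥ 4 gives 197/87.
E[|X − Y| | X + Y ≥ 4] = (197/87) / (27/29) = 197/81.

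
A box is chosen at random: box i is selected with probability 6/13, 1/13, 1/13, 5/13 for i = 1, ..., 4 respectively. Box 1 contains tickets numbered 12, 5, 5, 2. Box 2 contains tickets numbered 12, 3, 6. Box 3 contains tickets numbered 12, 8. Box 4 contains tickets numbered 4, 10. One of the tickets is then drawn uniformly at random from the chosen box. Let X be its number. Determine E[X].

E[X | box 1] = (12+5+5+2)/4 = 6.
E[X | box 2] = (12+3+6)/3 = 7.
E[X | box 3] = (12+8)/2 = 10.
E[X | box 4] = (4+10)/2 = 7.
E[X] = (6/13)·(6) + (1/13)·(7) + (1/13)·(10) + (5/13)·(7) = 88/13.

88/13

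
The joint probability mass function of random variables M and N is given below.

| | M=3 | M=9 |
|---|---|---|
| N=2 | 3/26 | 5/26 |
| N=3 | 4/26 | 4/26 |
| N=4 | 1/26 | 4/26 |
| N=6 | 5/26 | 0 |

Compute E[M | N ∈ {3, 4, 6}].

P(N ∈ {3, 4, 6}) = 9/13.
Σ M·P over the event = 3·(4/26) + 3·(1/26) + 3·(5/26) + 9·(4/26) + 9·(4/26) = 51/13.
E[M | N ∈ {3, 4, 6}] = (51/13) / (9/13) = 17/3.

17/3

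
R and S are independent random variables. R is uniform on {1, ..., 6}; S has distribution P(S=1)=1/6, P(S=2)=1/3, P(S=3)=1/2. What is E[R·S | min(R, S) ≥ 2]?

52/5

P(min(R, S) ≥ 2) = 25/36.
Summing RS·P(x,y) over outcomes with min(R, S) ≥ 2 gives 65/9.
E[R·S | min(R, S) ≥ 2] = (65/9) / (25/36) = 52/5.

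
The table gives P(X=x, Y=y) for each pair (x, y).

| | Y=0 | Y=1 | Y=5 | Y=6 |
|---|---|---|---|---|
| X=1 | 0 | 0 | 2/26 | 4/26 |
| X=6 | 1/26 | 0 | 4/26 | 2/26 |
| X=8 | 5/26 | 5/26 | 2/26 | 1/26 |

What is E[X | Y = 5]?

21/4

P(Y = 5) = 4/13.
Summing X·P(X=x,Y=y) over the conditioning event gives 21/13.
E[X | Y = 5] = (21/13) / (4/13) = 21/4.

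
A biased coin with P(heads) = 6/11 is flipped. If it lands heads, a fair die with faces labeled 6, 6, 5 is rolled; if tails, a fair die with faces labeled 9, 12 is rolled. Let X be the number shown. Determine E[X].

173/22

E[X | heads] = (6+6+5)/3 = 17/3.
E[X | tails] = (9+12)/2 = 21/2.
E[X] = (6/11)·(17/3) + (5/11)·(21/2) = 173/22.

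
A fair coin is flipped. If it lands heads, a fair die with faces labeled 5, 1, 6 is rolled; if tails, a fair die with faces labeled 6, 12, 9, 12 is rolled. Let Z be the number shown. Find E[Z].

55/8

E[Z | heads] = (5+1+6)/3 = 4.
E[Z | tails] = (6+12+9+12)/4 = 39/4.
By the law of total expectation,
E[Z] = (1/2)·(4) + (1/2)·(39/4) = 55/8.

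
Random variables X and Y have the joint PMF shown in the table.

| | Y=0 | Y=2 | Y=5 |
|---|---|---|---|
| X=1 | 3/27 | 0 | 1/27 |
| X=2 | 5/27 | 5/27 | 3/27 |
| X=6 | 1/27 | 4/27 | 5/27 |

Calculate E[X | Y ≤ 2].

P(Y ≤ 2) = 2/3.
Σ X·P over the event = 1·(3/27) + 2·(5/27) + 2·(5/27) + 6·(1/27) + 6·(4/27) = 53/27.
E[X | Y ≤ 2] = (53/27) / (2/3) = 53/18.

53/18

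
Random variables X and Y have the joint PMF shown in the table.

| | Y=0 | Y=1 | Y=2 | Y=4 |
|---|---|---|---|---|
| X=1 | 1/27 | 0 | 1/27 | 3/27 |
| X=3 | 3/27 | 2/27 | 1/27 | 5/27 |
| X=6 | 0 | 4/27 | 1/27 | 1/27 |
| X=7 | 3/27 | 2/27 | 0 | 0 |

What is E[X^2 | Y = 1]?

P(Y = 1) = 8/27.
Σ X^2·P over the event = 9·(2/27) + 36·(4/27) + 49·(2/27) = 260/27.
E[X^2 | Y = 1] = (260/27) / (8/27) = 65/2.

65/2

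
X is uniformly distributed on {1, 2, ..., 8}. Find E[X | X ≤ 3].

2

Given X ≤ 3, X is equally likely to be any of {1, 2, 3}.
E[X | X ≤ 3] = (1 + 2 + 3) / 3 = 2.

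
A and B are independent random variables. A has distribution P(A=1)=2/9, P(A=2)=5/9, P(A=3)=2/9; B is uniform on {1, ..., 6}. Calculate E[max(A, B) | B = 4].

P(B = 4) = 1/6.
Summing max(A,B)·P(x,y) over outcomes with B = 4 gives 2/3.
E[max(A, B) | B = 4] = (2/3) / (1/6) = 4.

4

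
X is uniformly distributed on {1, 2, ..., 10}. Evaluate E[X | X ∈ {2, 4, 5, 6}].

17/4

P(X ∈ {2, 4, 5, 6}) = 2/5.
Σ over the event: 2·1/10 + 4·1/10 + 5·1/10 + 6·1/10 = 17/10.
E[X | X ∈ {2, 4, 5, 6}] = (17/10) / (2/5) = 17/4.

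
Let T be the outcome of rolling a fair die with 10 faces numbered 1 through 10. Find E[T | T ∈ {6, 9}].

P(T ∈ {6, 9}) = 1/5.
Σ over the event: 6·1/10 + 9·1/10 = 3/2.
E[T | T ∈ {6, 9}] = (3/2) / (1/5) = 15/2.

15/2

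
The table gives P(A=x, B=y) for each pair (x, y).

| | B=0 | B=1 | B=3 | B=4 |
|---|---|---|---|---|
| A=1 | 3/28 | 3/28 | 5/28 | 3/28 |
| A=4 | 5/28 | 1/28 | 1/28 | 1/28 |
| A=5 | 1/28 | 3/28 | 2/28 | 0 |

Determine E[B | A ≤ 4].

19/11

P(A ≤ 4) = 11/14.
Σ B·P over the event = 0·(3/28) + 1·(3/28) + 3·(5/28) + 4·(3/28) + 0·(5/28) + 1·(1/28) + 3·(1/28) + 4·(1/28) = 19/14.
E[B | A ≤ 4] = (19/14) / (11/14) = 19/11.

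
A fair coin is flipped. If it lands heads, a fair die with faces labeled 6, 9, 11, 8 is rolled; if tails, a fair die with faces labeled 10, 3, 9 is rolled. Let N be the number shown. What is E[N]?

E[N | heads] = (6+9+11+8)/4 = 17/2.
E[N | tails] = (10+3+9)/3 = 22/3.
E[N] = (1/2)·(17/2) + (1/2)·(22/3) = 95/12.

95/12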